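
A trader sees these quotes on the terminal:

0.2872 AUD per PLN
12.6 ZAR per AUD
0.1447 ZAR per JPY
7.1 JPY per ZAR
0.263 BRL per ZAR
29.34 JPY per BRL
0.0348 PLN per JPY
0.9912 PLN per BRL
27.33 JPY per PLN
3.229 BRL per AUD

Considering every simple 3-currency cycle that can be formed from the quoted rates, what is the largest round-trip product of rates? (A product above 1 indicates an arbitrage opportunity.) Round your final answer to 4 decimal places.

BRL→JPY→ZAR→BRL: 29.34 × 0.1447 × 0.263 = 1.11657
BRL→PLN→AUD→BRL: 0.9912 × 0.2872 × 3.229 = 0.91921
Maximum is BRL→JPY→ZAR→BRL at 1.1166; arbitrage exists.

1.1166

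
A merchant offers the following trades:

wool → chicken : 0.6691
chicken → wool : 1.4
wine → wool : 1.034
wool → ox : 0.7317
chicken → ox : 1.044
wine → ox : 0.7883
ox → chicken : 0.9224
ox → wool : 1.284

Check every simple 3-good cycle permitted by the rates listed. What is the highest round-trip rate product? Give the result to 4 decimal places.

0.9449

wool→ox→chicken→wool: 0.7317 × 0.9224 × 1.4 = 0.94489
wool→chicken→ox→wool: 0.6691 × 1.044 × 1.284 = 0.89693
Maximum is wool→ox→chicken→wool at 0.9449; no arbitrage — every cycle loses value.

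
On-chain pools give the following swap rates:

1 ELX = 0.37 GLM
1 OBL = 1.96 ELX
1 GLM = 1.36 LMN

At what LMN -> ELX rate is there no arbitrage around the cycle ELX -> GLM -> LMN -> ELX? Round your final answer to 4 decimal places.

Known legs of the cycle: 0.37 × 1.36 = 0.5032
For no arbitrage the full-cycle product must be 1, so the missing rate is 1 / 0.5032 ≈ 1.987281.

1.9873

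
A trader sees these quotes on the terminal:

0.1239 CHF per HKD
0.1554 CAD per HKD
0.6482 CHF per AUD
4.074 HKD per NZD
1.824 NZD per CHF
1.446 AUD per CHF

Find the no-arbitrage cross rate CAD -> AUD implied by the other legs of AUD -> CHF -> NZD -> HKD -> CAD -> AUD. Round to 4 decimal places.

1.3360

Known legs of the cycle: 0.6482 × 1.824 × 4.074 × 0.1554 = 0.74852429315328
For no arbitrage the full-cycle product must be 1, so the missing rate is 1 / 0.74852429315328 ≈ 1.335962.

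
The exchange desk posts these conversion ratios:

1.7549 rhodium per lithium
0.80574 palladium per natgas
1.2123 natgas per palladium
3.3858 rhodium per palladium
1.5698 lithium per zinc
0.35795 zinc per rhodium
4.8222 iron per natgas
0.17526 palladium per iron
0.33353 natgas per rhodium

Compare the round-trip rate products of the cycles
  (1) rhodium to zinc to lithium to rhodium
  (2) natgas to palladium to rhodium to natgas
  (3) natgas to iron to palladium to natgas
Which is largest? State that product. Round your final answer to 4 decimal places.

(1) 0.35795 × 1.5698 × 1.7549 = 0.98610
(2) 0.80574 × 3.3858 × 0.33353 = 0.90989
(3) 4.8222 × 0.17526 × 1.2123 = 1.02456
Highest is cycle (3) at 1.0246 (>1, arbitrage).

1.0246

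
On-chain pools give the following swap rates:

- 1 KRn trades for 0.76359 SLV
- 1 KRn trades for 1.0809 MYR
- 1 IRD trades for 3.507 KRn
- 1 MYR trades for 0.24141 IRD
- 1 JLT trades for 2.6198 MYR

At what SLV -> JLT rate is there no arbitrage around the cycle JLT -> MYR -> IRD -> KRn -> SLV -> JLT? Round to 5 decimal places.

Known legs of the cycle: 2.6198 × 0.24141 × 3.507 × 0.76359 = 1.69363333048934934
For no arbitrage the full-cycle product must be 1, so the missing rate is 1 / 1.69363333048934934 ≈ 0.5904466.

0.59045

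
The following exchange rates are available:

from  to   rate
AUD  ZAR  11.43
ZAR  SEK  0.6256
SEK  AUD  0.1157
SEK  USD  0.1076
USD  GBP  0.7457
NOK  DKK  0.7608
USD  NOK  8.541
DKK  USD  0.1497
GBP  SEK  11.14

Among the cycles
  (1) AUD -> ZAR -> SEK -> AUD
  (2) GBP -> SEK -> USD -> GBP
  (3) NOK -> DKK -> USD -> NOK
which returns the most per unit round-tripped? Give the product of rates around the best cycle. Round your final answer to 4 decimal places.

(1) 11.43 × 0.6256 × 0.1157 = 0.82733
(2) 11.14 × 0.1076 × 0.7457 = 0.89384
(3) 0.7608 × 0.1497 × 8.541 = 0.97275
Highest is cycle (3) at 0.9727 (≤1, no arbitrage).

0.9727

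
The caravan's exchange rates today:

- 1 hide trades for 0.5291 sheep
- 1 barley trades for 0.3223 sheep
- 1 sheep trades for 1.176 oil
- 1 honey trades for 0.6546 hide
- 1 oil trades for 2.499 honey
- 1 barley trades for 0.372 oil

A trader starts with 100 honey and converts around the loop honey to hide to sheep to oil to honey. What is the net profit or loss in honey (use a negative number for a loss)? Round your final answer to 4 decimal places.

1.7858

100 honey × 0.6546 = 65.46 hide
65.46 hide × 0.5291 = 34.634886 sheep
34.634886 sheep × 1.176 = 40.730625936 oil
40.730625936 oil × 2.499 = 101.785834214064 honey
Net change: 101.785834214064 − 100 = 1.785834214064 honey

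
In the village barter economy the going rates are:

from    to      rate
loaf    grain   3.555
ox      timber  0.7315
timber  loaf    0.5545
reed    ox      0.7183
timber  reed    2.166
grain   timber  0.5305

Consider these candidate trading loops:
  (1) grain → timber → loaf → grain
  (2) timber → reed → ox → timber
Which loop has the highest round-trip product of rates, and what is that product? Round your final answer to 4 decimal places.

1.1381

(1) 0.5305 × 0.5545 × 3.555 = 1.04575
(2) 2.166 × 0.7183 × 0.7315 = 1.13810
Highest is cycle (2) at 1.1381 (>1, arbitrage).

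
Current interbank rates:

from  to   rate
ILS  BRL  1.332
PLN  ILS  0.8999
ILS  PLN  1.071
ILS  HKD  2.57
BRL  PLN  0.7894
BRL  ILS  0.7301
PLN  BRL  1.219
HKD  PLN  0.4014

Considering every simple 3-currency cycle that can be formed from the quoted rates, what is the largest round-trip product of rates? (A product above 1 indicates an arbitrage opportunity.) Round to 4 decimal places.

BRL→ILS→PLN→BRL: 0.7301 × 1.071 × 1.219 = 0.95318
BRL→PLN→ILS→BRL: 0.7894 × 0.8999 × 1.332 = 0.94623
PLN→ILS→HKD→PLN: 0.8999 × 2.57 × 0.4014 = 0.92834
Maximum is BRL→ILS→PLN→BRL at 0.9532; no arbitrage — every cycle loses value.

0.9532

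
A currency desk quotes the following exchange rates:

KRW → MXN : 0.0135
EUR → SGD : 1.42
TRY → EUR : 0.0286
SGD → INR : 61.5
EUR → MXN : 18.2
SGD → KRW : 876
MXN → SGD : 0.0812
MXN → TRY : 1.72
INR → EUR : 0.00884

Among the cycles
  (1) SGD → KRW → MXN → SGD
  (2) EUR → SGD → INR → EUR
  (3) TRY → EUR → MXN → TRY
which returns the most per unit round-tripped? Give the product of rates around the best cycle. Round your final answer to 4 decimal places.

(1) 876 × 0.0135 × 0.0812 = 0.96027
(2) 1.42 × 61.5 × 0.00884 = 0.77200
(3) 0.0286 × 18.2 × 1.72 = 0.89529
Highest is cycle (1) at 0.9603 (≤1, no arbitrage).

0.9603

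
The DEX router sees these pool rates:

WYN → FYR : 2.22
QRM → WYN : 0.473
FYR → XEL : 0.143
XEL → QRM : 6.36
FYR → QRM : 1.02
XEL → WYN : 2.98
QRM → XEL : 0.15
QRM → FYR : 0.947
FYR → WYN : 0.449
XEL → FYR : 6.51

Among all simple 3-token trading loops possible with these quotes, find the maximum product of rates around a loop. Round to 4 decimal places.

1.0711

WYN→FYR→QRM→WYN: 2.22 × 1.02 × 0.473 = 1.07106
QRM→XEL→FYR→QRM: 0.15 × 6.51 × 1.02 = 0.99603
WYN→FYR→XEL→WYN: 2.22 × 0.143 × 2.98 = 0.94603
QRM→FYR→XEL→QRM: 0.947 × 0.143 × 6.36 = 0.86128
Maximum is WYN→FYR→QRM→WYN at 1.0711; arbitrage exists.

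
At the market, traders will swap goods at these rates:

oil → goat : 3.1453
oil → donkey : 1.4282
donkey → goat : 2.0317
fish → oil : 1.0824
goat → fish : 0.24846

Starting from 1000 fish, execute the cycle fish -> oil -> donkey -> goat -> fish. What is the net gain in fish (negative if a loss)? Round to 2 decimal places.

1000 fish × 1.0824 = 1082.4 oil
1082.4 oil × 1.4282 = 1545.88368 donkey
1545.88368 donkey × 2.0317 = 3140.771872656 goat
3140.771872656 goat × 0.24846 = 780.35617948010976 fish
Net change: 780.35617948010976 − 1000 = -219.64382051989024 fish

-219.64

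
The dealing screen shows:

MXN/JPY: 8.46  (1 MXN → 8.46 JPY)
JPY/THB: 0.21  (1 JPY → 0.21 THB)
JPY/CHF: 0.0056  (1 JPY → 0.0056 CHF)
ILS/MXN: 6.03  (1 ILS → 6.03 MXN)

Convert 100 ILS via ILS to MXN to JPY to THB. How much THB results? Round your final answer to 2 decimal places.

1071.29

100 ILS × 6.03 = 603 MXN
603 MXN × 8.46 = 5101.38 JPY
5101.38 JPY × 0.21 = 1071.2898 THB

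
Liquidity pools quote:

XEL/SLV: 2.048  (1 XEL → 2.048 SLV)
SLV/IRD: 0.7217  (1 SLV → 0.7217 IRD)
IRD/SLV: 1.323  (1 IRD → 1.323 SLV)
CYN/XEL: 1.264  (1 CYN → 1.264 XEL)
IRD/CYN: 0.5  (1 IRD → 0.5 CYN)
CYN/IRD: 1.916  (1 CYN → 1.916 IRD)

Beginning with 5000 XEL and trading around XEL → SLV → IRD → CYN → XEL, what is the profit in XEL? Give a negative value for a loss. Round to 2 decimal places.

5000 XEL × 2.048 = 10240 SLV
10240 SLV × 0.7217 = 7390.208 IRD
7390.208 IRD × 0.5 = 3695.104 CYN
3695.104 CYN × 1.264 = 4670.611456 XEL
Net change: 4670.611456 − 5000 = -329.388544 XEL

-329.39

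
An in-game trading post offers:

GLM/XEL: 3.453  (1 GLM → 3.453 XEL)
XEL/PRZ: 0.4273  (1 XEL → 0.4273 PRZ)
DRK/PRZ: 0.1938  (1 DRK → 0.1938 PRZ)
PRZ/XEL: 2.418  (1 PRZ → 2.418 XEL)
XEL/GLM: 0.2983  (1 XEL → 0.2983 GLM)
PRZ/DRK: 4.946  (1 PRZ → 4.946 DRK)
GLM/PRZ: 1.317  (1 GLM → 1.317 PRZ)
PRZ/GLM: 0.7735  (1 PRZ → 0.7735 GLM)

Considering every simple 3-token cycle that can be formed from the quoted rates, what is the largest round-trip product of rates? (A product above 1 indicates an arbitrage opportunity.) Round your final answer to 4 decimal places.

1.1413

XEL→PRZ→GLM→XEL: 0.4273 × 0.7735 × 3.453 = 1.14127
XEL→GLM→PRZ→XEL: 0.2983 × 1.317 × 2.418 = 0.94994
Maximum is XEL→PRZ→GLM→XEL at 1.1413; arbitrage exists.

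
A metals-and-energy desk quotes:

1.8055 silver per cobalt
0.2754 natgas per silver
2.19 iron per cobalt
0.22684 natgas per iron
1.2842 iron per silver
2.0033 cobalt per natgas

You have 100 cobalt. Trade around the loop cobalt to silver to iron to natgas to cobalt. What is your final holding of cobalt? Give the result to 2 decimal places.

100 cobalt × 1.8055 = 180.55 silver
180.55 silver × 1.2842 = 231.86231 iron
231.86231 iron × 0.22684 = 52.5956464004 natgas
52.5956464004 natgas × 2.0033 = 105.36485843392132 cobalt

105.36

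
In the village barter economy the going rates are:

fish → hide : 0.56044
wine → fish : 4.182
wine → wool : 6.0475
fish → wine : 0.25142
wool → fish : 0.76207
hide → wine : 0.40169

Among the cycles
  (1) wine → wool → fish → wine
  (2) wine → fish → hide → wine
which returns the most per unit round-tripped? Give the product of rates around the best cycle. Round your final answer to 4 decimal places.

(1) 6.0475 × 0.76207 × 0.25142 = 1.15870
(2) 4.182 × 0.56044 × 0.40169 = 0.94146
Highest is cycle (1) at 1.1587 (>1, arbitrage).

1.1587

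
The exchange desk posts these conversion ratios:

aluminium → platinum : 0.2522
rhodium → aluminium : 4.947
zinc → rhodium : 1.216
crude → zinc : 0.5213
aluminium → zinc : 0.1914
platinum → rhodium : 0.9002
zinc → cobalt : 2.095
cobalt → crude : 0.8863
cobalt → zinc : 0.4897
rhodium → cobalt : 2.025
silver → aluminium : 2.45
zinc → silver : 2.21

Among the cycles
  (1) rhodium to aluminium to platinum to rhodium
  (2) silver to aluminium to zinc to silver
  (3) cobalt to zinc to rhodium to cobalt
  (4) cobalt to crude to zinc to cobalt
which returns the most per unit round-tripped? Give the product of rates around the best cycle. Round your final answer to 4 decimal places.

1.2058

(1) 4.947 × 0.2522 × 0.9002 = 1.12312
(2) 2.45 × 0.1914 × 2.21 = 1.03634
(3) 0.4897 × 1.216 × 2.025 = 1.20584
(4) 0.8863 × 0.5213 × 2.095 = 0.96795
Highest is cycle (3) at 1.2058 (>1, arbitrage).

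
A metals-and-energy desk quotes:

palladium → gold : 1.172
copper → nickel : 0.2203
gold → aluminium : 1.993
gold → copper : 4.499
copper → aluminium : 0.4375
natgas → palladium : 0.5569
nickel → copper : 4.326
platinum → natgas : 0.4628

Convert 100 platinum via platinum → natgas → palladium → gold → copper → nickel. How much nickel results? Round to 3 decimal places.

29.938

100 platinum × 0.4628 = 46.28 natgas
46.28 natgas × 0.5569 = 25.773332 palladium
25.773332 palladium × 1.172 = 30.206345104 gold
30.206345104 gold × 4.499 = 135.898346622896 copper
135.898346622896 copper × 0.2203 = 29.9384057610239888 nickel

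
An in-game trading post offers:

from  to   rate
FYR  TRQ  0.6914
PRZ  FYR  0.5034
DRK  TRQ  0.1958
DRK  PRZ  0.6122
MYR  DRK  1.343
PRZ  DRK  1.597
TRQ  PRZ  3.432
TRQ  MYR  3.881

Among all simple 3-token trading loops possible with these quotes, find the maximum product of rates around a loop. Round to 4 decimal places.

TRQ→PRZ→FYR→TRQ: 3.432 × 0.5034 × 0.6914 = 1.19451
DRK→TRQ→PRZ→DRK: 0.1958 × 3.432 × 1.597 = 1.07316
DRK→TRQ→MYR→DRK: 0.1958 × 3.881 × 1.343 = 1.02055
Maximum is TRQ→PRZ→FYR→TRQ at 1.1945; arbitrage exists.

1.1945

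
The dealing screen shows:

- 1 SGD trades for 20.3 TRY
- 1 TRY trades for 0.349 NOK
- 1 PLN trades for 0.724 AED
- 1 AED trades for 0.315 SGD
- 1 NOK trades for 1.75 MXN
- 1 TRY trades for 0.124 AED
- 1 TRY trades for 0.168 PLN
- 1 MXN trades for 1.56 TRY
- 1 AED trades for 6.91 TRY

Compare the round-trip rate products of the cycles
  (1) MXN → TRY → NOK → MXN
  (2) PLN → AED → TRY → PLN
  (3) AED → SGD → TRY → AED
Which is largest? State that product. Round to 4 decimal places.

0.9528

(1) 1.56 × 0.349 × 1.75 = 0.95277
(2) 0.724 × 6.91 × 0.168 = 0.84048
(3) 0.315 × 20.3 × 0.124 = 0.79292
Highest is cycle (1) at 0.9528 (≤1, no arbitrage).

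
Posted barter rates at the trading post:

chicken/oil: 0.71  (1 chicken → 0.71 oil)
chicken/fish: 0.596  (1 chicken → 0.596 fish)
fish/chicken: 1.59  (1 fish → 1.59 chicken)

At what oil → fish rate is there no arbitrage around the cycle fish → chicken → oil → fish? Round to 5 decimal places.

Known legs of the cycle: 1.59 × 0.71 = 1.1289
For no arbitrage the full-cycle product must be 1, so the missing rate is 1 / 1.1289 ≈ 0.8858181.

0.88582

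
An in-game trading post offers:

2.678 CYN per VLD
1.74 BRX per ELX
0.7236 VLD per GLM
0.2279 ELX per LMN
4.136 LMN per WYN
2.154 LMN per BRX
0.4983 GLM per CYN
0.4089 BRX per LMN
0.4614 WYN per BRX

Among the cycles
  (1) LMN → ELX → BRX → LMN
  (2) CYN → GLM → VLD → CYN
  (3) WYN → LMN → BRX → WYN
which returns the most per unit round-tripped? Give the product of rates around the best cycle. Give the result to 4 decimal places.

(1) 0.2279 × 1.74 × 2.154 = 0.85416
(2) 0.4983 × 0.7236 × 2.678 = 0.96561
(3) 4.136 × 0.4089 × 0.4614 = 0.78032
Highest is cycle (2) at 0.9656 (≤1, no arbitrage).

0.9656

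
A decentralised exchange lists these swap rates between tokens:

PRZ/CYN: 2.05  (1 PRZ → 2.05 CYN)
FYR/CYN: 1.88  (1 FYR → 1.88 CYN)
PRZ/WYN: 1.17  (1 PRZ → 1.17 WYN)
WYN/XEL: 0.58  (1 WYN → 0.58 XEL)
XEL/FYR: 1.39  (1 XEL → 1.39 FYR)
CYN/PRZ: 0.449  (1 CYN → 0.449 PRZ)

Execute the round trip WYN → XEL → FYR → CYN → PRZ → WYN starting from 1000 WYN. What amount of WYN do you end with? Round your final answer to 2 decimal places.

796.22

1000 WYN × 0.58 = 580 XEL
580 XEL × 1.39 = 806.2 FYR
806.2 FYR × 1.88 = 1515.656 CYN
1515.656 CYN × 0.449 = 680.529544 PRZ
680.529544 PRZ × 1.17 = 796.21956648 WYN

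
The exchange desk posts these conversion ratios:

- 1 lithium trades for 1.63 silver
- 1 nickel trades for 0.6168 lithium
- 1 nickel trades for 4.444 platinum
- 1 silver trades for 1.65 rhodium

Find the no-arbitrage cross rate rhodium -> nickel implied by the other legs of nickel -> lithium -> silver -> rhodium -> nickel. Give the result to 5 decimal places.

0.60282

Known legs of the cycle: 0.6168 × 1.63 × 1.65 = 1.6588836
For no arbitrage the full-cycle product must be 1, so the missing rate is 1 / 1.6588836 ≈ 0.6028150.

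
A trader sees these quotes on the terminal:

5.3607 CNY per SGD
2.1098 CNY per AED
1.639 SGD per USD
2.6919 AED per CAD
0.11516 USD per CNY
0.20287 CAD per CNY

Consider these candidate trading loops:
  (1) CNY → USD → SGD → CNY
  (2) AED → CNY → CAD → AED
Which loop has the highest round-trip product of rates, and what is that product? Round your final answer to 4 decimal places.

1.1522

(1) 0.11516 × 1.639 × 5.3607 = 1.01182
(2) 2.1098 × 0.20287 × 2.6919 = 1.15217
Highest is cycle (2) at 1.1522 (>1, arbitrage).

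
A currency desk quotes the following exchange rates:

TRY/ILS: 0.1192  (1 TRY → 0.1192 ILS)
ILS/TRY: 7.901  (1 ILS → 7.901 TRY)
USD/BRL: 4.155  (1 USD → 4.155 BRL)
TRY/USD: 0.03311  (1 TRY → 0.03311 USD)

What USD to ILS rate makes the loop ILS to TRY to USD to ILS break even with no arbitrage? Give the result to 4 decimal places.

3.8226

Known legs of the cycle: 7.901 × 0.03311 = 0.26160211
For no arbitrage the full-cycle product must be 1, so the missing rate is 1 / 0.26160211 ≈ 3.822599.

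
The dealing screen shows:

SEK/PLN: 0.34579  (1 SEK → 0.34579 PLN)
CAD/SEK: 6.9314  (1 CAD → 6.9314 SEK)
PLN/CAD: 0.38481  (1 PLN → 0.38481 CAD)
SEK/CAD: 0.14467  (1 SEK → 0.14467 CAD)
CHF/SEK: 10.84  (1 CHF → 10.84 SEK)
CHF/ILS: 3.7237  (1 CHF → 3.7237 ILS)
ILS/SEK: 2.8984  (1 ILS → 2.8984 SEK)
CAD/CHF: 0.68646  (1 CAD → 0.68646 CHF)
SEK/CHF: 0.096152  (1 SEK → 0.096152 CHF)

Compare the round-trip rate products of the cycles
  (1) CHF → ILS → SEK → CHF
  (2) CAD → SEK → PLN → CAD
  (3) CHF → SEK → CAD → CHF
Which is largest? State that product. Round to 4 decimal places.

1.0765

(1) 3.7237 × 2.8984 × 0.096152 = 1.03775
(2) 6.9314 × 0.34579 × 0.38481 = 0.92232
(3) 10.84 × 0.14467 × 0.68646 = 1.07652
Highest is cycle (3) at 1.0765 (>1, arbitrage).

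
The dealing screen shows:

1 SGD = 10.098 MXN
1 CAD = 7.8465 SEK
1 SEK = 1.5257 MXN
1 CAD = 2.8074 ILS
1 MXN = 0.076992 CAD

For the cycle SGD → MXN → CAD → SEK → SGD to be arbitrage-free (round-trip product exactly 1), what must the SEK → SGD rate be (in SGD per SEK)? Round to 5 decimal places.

0.16392

Known legs of the cycle: 10.098 × 0.076992 × 7.8465 = 6.100380817344
For no arbitrage the full-cycle product must be 1, so the missing rate is 1 / 6.100380817344 ≈ 0.1639242.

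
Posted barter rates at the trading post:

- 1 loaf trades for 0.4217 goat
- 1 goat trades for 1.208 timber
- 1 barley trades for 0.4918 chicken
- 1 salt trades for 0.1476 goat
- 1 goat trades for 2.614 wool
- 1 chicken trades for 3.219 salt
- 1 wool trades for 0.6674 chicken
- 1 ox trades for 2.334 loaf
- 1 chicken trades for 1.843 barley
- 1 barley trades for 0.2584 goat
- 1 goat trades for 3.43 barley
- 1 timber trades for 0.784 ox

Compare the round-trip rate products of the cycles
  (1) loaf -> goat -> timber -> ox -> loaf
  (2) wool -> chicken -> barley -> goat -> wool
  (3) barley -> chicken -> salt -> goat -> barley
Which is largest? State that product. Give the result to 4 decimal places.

0.9322

(1) 0.4217 × 1.208 × 0.784 × 2.334 = 0.93215
(2) 0.6674 × 1.843 × 0.2584 × 2.614 = 0.83083
(3) 0.4918 × 3.219 × 0.1476 × 3.43 = 0.80147
Highest is cycle (1) at 0.9322 (≤1, no arbitrage).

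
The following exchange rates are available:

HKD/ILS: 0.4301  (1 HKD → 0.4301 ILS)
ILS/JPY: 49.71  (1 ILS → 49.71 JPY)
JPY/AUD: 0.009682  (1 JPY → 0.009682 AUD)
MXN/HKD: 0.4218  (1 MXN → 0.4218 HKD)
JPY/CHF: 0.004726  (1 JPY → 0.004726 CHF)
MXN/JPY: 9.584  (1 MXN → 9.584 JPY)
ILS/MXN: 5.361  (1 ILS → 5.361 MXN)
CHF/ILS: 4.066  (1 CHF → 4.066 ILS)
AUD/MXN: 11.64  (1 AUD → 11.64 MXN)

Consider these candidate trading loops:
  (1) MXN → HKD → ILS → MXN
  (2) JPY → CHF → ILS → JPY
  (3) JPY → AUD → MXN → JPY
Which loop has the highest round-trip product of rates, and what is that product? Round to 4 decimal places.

(1) 0.4218 × 0.4301 × 5.361 = 0.97257
(2) 0.004726 × 4.066 × 49.71 = 0.95522
(3) 0.009682 × 11.64 × 9.584 = 1.08010
Highest is cycle (3) at 1.0801 (>1, arbitrage).

1.0801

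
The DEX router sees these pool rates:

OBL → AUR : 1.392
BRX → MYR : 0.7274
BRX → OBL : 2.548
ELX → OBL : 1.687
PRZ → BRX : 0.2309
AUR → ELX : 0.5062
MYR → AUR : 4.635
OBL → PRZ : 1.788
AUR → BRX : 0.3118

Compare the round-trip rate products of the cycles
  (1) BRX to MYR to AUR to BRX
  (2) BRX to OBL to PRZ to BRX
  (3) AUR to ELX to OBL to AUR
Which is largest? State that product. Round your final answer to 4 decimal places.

(1) 0.7274 × 4.635 × 0.3118 = 1.05123
(2) 2.548 × 1.788 × 0.2309 = 1.05194
(3) 0.5062 × 1.687 × 1.392 = 1.18871
Highest is cycle (3) at 1.1887 (>1, arbitrage).

1.1887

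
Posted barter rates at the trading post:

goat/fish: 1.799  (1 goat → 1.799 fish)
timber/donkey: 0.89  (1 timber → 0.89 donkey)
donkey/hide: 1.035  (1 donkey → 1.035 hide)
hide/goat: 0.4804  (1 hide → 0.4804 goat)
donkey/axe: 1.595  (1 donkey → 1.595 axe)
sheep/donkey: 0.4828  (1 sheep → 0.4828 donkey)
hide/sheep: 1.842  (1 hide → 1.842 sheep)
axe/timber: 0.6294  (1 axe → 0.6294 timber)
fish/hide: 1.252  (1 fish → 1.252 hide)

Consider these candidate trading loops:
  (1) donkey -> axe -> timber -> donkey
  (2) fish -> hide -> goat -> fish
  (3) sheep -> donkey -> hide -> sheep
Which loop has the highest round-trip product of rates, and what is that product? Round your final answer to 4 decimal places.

1.0820

(1) 1.595 × 0.6294 × 0.89 = 0.89346
(2) 1.252 × 0.4804 × 1.799 = 1.08203
(3) 0.4828 × 1.035 × 1.842 = 0.92044
Highest is cycle (2) at 1.0820 (>1, arbitrage).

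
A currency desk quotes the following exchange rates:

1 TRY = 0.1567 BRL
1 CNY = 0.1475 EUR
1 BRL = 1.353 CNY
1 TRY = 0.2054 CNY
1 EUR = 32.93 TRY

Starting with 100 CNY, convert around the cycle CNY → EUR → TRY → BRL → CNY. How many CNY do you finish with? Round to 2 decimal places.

100 CNY × 0.1475 = 14.75 EUR
14.75 EUR × 32.93 = 485.7175 TRY
485.7175 TRY × 0.1567 = 76.11193225 BRL
76.11193225 BRL × 1.353 = 102.97944433425 CNY

102.98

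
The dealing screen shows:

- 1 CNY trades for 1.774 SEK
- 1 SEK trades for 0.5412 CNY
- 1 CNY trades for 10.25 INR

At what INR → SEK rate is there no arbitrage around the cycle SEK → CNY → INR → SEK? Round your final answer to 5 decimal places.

Known legs of the cycle: 0.5412 × 10.25 = 5.5473
For no arbitrage the full-cycle product must be 1, so the missing rate is 1 / 5.5473 ≈ 0.1802679.

0.18027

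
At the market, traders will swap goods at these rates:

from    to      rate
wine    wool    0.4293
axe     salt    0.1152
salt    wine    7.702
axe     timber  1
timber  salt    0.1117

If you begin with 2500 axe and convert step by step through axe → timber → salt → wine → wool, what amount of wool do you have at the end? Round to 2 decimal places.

2500 axe × 1 = 2500 timber
2500 timber × 0.1117 = 279.25 salt
279.25 salt × 7.702 = 2150.7835 wine
2150.7835 wine × 0.4293 = 923.33135655 wool

923.33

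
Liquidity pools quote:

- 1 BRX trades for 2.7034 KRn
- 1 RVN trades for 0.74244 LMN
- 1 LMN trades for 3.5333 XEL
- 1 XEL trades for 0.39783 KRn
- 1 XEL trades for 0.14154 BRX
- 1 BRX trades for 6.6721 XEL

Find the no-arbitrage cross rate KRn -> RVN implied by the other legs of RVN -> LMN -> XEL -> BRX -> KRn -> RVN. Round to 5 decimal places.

0.99625

Known legs of the cycle: 0.74244 × 3.5333 × 0.14154 × 2.7034 = 1.003763446572155472
For no arbitrage the full-cycle product must be 1, so the missing rate is 1 / 1.003763446572155472 ≈ 0.9962507.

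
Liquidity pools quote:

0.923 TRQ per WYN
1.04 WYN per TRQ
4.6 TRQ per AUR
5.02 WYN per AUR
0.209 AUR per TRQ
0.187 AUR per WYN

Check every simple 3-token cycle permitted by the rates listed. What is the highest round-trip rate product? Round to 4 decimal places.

TRQ→AUR→WYN→TRQ: 0.209 × 5.02 × 0.923 = 0.96839
TRQ→WYN→AUR→TRQ: 1.04 × 0.187 × 4.6 = 0.89461
Maximum is TRQ→AUR→WYN→TRQ at 0.9684; no arbitrage — every cycle loses value.

0.9684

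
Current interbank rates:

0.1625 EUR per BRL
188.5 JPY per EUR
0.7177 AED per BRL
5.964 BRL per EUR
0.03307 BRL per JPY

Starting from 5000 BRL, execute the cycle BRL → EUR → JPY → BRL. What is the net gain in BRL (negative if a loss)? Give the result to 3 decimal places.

64.877

5000 BRL × 0.1625 = 812.5 EUR
812.5 EUR × 188.5 = 153156.25 JPY
153156.25 JPY × 0.03307 = 5064.8771875 BRL
Net change: 5064.8771875 − 5000 = 64.8771875 BRL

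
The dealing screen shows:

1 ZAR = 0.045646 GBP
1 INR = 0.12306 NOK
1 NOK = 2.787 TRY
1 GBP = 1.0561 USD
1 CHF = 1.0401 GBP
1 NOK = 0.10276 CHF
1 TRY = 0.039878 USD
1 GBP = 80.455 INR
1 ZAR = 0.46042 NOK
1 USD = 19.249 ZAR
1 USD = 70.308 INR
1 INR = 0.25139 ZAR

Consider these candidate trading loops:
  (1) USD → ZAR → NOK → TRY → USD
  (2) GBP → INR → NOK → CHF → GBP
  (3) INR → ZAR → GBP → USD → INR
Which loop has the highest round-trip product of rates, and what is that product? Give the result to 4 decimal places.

1.0582

(1) 19.249 × 0.46042 × 2.787 × 0.039878 = 0.98499
(2) 80.455 × 0.12306 × 0.10276 × 1.0401 = 1.05820
(3) 0.25139 × 0.045646 × 1.0561 × 70.308 = 0.85204
Highest is cycle (2) at 1.0582 (>1, arbitrage).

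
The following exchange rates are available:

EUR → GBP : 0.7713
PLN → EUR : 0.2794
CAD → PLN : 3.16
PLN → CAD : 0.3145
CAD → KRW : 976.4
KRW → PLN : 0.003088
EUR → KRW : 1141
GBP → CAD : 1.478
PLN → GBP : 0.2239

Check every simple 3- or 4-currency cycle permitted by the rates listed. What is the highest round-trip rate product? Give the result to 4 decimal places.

PLN→GBP→CAD→PLN: 0.2239 × 1.478 × 3.16 = 1.04572
EUR→GBP→CAD→PLN→EUR: 0.7713 × 1.478 × 3.16 × 0.2794 = 1.00649
KRW→PLN→GBP→CAD→KRW: 0.003088 × 0.2239 × 1.478 × 976.4 = 0.99778
EUR→KRW→PLN→EUR: 1141 × 0.003088 × 0.2794 = 0.98444
KRW→PLN→CAD→KRW: 0.003088 × 0.3145 × 976.4 = 0.94826
Maximum is PLN→GBP→CAD→PLN at 1.0457; arbitrage exists.

1.0457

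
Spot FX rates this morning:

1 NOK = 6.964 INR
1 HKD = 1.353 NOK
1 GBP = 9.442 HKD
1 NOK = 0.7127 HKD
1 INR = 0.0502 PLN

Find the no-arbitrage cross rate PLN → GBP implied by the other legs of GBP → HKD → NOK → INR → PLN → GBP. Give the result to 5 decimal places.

0.22391

Known legs of the cycle: 9.442 × 1.353 × 6.964 × 0.0502 = 4.4660571094128
For no arbitrage the full-cycle product must be 1, so the missing rate is 1 / 4.4660571094128 ≈ 0.2239112.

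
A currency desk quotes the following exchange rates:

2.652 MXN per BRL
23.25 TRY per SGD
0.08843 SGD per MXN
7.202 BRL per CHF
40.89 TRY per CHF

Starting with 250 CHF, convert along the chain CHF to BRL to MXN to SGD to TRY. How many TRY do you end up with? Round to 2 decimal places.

9817.24

250 CHF × 7.202 = 1800.5 BRL
1800.5 BRL × 2.652 = 4774.926 MXN
4774.926 MXN × 0.08843 = 422.24670618 SGD
422.24670618 SGD × 23.25 = 9817.235918685 TRY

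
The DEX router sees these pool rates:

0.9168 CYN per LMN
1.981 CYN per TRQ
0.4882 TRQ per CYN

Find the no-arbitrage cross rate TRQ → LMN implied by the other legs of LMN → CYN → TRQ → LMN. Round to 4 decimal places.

2.2342

Known legs of the cycle: 0.9168 × 0.4882 = 0.44758176
For no arbitrage the full-cycle product must be 1, so the missing rate is 1 / 0.44758176 ≈ 2.234229.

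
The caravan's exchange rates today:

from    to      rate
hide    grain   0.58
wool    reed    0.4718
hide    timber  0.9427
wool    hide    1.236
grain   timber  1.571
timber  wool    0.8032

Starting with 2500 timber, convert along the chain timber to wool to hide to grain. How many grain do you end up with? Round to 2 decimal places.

2500 timber × 0.8032 = 2008 wool
2008 wool × 1.236 = 2481.888 hide
2481.888 hide × 0.58 = 1439.49504 grain

1439.50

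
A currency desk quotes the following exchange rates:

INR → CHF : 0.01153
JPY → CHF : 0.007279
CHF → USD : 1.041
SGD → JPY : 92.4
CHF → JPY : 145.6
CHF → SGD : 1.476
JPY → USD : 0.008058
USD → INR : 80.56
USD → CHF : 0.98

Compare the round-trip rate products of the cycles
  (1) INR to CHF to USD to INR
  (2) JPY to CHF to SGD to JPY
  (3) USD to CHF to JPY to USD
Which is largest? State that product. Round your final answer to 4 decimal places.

(1) 0.01153 × 1.041 × 80.56 = 0.96694
(2) 0.007279 × 1.476 × 92.4 = 0.99273
(3) 0.98 × 145.6 × 0.008058 = 1.14978
Highest is cycle (3) at 1.1498 (>1, arbitrage).

1.1498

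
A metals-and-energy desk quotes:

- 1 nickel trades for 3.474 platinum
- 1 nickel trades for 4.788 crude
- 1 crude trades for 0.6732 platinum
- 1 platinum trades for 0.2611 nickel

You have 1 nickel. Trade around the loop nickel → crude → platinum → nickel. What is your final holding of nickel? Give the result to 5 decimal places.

0.84160

1 nickel × 4.788 = 4.788 crude
4.788 crude × 0.6732 = 3.2232816 platinum
3.2232816 platinum × 0.2611 = 0.84159882576 nickel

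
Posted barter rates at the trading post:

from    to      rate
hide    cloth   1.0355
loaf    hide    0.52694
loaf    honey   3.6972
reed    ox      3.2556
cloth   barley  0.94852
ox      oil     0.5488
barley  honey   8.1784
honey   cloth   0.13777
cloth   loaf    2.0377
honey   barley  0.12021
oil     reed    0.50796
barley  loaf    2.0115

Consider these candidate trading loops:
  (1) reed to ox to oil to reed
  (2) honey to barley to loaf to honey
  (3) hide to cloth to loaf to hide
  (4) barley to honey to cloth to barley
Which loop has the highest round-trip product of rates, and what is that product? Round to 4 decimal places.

1.1119

(1) 3.2556 × 0.5488 × 0.50796 = 0.90756
(2) 0.12021 × 2.0115 × 3.6972 = 0.89399
(3) 1.0355 × 2.0377 × 0.52694 = 1.11186
(4) 8.1784 × 0.13777 × 0.94852 = 1.06873
Highest is cycle (3) at 1.1119 (>1, arbitrage).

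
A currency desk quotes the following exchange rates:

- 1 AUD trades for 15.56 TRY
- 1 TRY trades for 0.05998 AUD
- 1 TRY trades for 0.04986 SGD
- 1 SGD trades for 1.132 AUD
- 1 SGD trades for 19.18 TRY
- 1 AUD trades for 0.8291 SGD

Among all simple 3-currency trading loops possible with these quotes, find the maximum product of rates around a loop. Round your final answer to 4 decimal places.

AUD→SGD→TRY→AUD: 0.8291 × 19.18 × 0.05998 = 0.95381
AUD→TRY→SGD→AUD: 15.56 × 0.04986 × 1.132 = 0.87823
Maximum is AUD→SGD→TRY→AUD at 0.9538; no arbitrage — every cycle loses value.

0.9538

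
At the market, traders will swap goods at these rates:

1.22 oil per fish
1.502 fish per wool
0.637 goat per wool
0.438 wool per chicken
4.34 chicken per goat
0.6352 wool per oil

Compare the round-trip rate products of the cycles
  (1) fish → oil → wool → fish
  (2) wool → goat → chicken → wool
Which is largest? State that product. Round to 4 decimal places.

(1) 1.22 × 0.6352 × 1.502 = 1.16397
(2) 0.637 × 4.34 × 0.438 = 1.21089
Highest is cycle (2) at 1.2109 (>1, arbitrage).

1.2109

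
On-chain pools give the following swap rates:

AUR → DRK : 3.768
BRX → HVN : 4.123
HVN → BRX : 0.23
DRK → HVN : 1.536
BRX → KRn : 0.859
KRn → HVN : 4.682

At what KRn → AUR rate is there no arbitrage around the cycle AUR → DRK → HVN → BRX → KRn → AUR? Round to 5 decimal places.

Known legs of the cycle: 3.768 × 1.536 × 0.23 × 0.859 = 1.14346561536
For no arbitrage the full-cycle product must be 1, so the missing rate is 1 / 1.14346561536 ≈ 0.8745344.

0.87453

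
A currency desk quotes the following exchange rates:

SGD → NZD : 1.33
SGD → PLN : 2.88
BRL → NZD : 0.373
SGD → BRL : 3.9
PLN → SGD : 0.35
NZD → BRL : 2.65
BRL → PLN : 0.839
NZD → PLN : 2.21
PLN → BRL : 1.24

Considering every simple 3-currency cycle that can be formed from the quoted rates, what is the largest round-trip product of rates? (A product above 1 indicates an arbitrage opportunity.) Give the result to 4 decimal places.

1.1452

PLN→SGD→BRL→PLN: 0.35 × 3.9 × 0.839 = 1.14524
PLN→SGD→NZD→PLN: 0.35 × 1.33 × 2.21 = 1.02876
PLN→BRL→NZD→PLN: 1.24 × 0.373 × 2.21 = 1.02217
Maximum is PLN→SGD→BRL→PLN at 1.1452; arbitrage exists.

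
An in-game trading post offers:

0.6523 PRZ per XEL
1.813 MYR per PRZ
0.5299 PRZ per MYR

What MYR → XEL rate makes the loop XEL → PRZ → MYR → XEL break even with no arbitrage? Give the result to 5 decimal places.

0.84558

Known legs of the cycle: 0.6523 × 1.813 = 1.1826199
For no arbitrage the full-cycle product must be 1, so the missing rate is 1 / 1.1826199 ≈ 0.8455802.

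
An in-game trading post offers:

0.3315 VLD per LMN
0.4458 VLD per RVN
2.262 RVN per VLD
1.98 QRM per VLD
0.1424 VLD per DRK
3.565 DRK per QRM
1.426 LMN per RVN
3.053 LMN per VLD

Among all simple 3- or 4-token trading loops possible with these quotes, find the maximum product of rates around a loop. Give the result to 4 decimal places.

1.0693

RVN→LMN→VLD→RVN: 1.426 × 0.3315 × 2.262 = 1.06929
QRM→DRK→VLD→QRM: 3.565 × 0.1424 × 1.98 = 1.00516
Maximum is RVN→LMN→VLD→RVN at 1.0693; arbitrage exists.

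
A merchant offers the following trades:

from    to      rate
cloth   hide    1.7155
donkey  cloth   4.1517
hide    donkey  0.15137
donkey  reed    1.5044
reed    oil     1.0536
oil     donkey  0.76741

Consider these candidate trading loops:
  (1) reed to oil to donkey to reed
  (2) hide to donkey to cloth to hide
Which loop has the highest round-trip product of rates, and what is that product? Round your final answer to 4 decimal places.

(1) 1.0536 × 0.76741 × 1.5044 = 1.21637
(2) 0.15137 × 4.1517 × 1.7155 = 1.07809
Highest is cycle (1) at 1.2164 (>1, arbitrage).

1.2164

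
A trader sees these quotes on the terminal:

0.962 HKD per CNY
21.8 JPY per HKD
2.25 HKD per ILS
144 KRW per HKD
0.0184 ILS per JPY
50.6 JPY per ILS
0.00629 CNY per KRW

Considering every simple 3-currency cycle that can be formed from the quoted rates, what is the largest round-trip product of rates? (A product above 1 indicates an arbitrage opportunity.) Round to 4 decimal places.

ILS→HKD→JPY→ILS: 2.25 × 21.8 × 0.0184 = 0.90252
CNY→HKD→KRW→CNY: 0.962 × 144 × 0.00629 = 0.87134
Maximum is ILS→HKD→JPY→ILS at 0.9025; no arbitrage — every cycle loses value.

0.9025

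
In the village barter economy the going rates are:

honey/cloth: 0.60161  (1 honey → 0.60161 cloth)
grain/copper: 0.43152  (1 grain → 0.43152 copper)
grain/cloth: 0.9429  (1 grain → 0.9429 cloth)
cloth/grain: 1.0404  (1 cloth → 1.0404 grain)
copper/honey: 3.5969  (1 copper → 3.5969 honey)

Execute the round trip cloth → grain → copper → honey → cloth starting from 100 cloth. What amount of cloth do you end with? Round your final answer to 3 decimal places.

97.150

100 cloth × 1.0404 = 104.04 grain
104.04 grain × 0.43152 = 44.8953408 copper
44.8953408 copper × 3.5969 = 161.48405132352 honey
161.48405132352 honey × 0.60161 = 97.1504201167428672 cloth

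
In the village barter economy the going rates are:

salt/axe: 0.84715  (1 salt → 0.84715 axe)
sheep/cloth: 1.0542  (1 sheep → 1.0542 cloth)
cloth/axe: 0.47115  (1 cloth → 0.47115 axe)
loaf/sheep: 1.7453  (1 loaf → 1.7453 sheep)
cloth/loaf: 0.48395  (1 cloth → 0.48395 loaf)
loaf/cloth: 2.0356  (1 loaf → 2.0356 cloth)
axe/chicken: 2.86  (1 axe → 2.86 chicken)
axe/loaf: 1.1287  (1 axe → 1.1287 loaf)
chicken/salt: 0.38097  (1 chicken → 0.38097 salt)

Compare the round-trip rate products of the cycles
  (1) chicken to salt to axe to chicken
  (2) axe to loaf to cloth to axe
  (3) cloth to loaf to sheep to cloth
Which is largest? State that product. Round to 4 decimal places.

1.0825

(1) 0.38097 × 0.84715 × 2.86 = 0.92303
(2) 1.1287 × 2.0356 × 0.47115 = 1.08251
(3) 0.48395 × 1.7453 × 1.0542 = 0.89042
Highest is cycle (2) at 1.0825 (>1, arbitrage).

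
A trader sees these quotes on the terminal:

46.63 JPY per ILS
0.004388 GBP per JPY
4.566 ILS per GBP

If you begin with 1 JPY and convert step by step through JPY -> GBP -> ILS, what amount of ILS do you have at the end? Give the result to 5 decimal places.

0.02004

1 JPY × 0.004388 = 0.004388 GBP
0.004388 GBP × 4.566 = 0.020035608 ILS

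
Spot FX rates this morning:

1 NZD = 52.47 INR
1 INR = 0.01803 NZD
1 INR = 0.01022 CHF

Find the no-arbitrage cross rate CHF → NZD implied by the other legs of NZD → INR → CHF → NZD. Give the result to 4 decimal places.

Known legs of the cycle: 52.47 × 0.01022 = 0.5362434
For no arbitrage the full-cycle product must be 1, so the missing rate is 1 / 0.5362434 ≈ 1.864825.

1.8648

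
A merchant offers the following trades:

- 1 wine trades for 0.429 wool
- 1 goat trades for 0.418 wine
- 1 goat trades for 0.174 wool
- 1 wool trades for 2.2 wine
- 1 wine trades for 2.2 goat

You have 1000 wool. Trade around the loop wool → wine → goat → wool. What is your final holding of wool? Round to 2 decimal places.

842.16

1000 wool × 2.2 = 2200 wine
2200 wine × 2.2 = 4840 goat
4840 goat × 0.174 = 842.16 wool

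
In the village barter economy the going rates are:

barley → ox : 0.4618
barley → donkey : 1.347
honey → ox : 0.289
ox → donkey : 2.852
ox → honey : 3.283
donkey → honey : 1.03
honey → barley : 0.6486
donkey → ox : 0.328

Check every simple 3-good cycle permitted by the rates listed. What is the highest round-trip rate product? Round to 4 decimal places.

ox→honey→barley→ox: 3.283 × 0.6486 × 0.4618 = 0.98334
honey→barley→donkey→honey: 0.6486 × 1.347 × 1.03 = 0.89987
ox→donkey→honey→ox: 2.852 × 1.03 × 0.289 = 0.84895
Maximum is ox→honey→barley→ox at 0.9833; no arbitrage — every cycle loses value.

0.9833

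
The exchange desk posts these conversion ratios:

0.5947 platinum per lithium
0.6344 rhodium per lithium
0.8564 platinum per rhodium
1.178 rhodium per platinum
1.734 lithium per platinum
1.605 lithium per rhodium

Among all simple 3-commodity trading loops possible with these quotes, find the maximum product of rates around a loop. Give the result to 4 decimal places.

platinum→rhodium→lithium→platinum: 1.178 × 1.605 × 0.5947 = 1.12439
platinum→lithium→rhodium→platinum: 1.734 × 0.6344 × 0.8564 = 0.94208
Maximum is platinum→rhodium→lithium→platinum at 1.1244; arbitrage exists.

1.1244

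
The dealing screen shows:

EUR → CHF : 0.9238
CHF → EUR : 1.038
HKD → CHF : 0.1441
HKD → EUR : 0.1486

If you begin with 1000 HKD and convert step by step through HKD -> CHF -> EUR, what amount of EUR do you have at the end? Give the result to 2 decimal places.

1000 HKD × 0.1441 = 144.1 CHF
144.1 CHF × 1.038 = 149.5758 EUR

149.58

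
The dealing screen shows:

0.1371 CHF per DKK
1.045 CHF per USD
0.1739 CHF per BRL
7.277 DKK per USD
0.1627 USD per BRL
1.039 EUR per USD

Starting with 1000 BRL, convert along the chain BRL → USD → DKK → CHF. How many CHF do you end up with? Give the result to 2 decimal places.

162.32

1000 BRL × 0.1627 = 162.7 USD
162.7 USD × 7.277 = 1183.9679 DKK
1183.9679 DKK × 0.1371 = 162.32199909 CHF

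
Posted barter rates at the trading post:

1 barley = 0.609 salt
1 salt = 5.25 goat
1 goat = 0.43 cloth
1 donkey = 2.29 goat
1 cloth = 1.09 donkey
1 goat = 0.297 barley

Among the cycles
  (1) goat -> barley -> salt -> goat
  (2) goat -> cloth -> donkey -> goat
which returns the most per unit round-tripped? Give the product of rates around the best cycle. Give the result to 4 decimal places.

1.0733

(1) 0.297 × 0.609 × 5.25 = 0.94958
(2) 0.43 × 1.09 × 2.29 = 1.07332
Highest is cycle (2) at 1.0733 (>1, arbitrage).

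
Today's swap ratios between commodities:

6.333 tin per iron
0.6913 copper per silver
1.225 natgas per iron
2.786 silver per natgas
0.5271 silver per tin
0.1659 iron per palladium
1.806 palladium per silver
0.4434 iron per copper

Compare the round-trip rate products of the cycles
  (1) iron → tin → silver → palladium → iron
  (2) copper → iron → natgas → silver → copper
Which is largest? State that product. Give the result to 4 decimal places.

1.0461

(1) 6.333 × 0.5271 × 1.806 × 0.1659 = 1.00015
(2) 0.4434 × 1.225 × 2.786 × 0.6913 = 1.04612
Highest is cycle (2) at 1.0461 (>1, arbitrage).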